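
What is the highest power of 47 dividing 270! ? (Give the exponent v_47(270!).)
v_47(270!) = 5

Legendre's formula: v_p(n!) = Σ_{k ≥ 1} ⌊n / p^k⌋. For p = 47, n = 270, the terms are:
  ⌊270/47^1⌋ = ⌊270/47⌋ = 5
(the next term ⌊270/47^2⌋ = 0, terminating the sum). Summing: v_47(270!) = 5 = 5.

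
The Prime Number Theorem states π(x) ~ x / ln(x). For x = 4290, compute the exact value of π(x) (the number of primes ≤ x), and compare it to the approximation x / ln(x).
π(4290) = 589;  x/ln(x) ≈ 512.91;  relative error ≈ 12.92%.

Directly count primes up to 4290: π(4290) = 589. The PNT approximation gives 4290/ln(4290) ≈ 4290/8.36404 ≈ 512.91. Relative error (π(x) − x/ln(x)) / π(x) ≈ 12.92%; the approximation is known to undercount slightly (Li(x) is a better estimate).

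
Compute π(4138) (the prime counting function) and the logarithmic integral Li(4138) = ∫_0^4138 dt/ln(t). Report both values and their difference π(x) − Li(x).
π(4138) = 569;  Li(4138) ≈ 581.97;  π(x) − Li(x) ≈ -12.97.

Direct count of primes ≤ 4138 gives π(4138) = 569. Numerical evaluation of the logarithmic integral gives Li(4138) ≈ 581.97. The difference π(x) − Li(x) ≈ -12.97 is typically negative for small/moderate x (Li(x) overestimates), though Littlewood's theorem shows this sign changes infinitely often.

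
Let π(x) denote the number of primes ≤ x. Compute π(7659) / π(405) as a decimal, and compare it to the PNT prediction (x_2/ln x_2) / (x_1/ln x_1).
π(7659)/π(405) = 971/79 ≈ 12.2911;  PNT prediction ≈ 12.6951.

π(405) = 79 and π(7659) = 971, so π(7659)/π(405) ≈ 12.2911. The PNT-predicted ratio is (7659/ln(7659)) / (405/ln(405)) ≈ 12.6951. The two agree to within a few percent, as expected.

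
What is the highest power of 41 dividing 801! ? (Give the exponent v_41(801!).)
v_41(801!) = 19

Legendre's formula: v_p(n!) = Σ_{k ≥ 1} ⌊n / p^k⌋. For p = 41, n = 801, the terms are:
  ⌊801/41^1⌋ = ⌊801/41⌋ = 19
(the next term ⌊801/41^2⌋ = 0, terminating the sum). Summing: v_41(801!) = 19 = 19.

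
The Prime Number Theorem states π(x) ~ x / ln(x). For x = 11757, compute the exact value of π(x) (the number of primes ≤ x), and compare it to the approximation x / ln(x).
π(11757) = 1409;  x/ln(x) ≈ 1254.45;  relative error ≈ 10.97%.

Directly count primes up to 11757: π(11757) = 1409. The PNT approximation gives 11757/ln(11757) ≈ 11757/9.37220 ≈ 1254.45. Relative error (π(x) − x/ln(x)) / π(x) ≈ 10.97%; the approximation is known to undercount slightly (Li(x) is a better estimate).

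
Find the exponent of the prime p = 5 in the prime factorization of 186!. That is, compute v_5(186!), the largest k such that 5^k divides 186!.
v_5(186!) = 45

Legendre's formula: v_p(n!) = Σ_{k ≥ 1} ⌊n / p^k⌋. For p = 5, n = 186, the terms are:
  ⌊186/5^1⌋ = ⌊186/5⌋ = 37
  ⌊186/5^2⌋ = ⌊186/25⌋ = 7
  ⌊186/5^3⌋ = ⌊186/125⌋ = 1
(the next term ⌊186/5^4⌋ = 0, terminating the sum). Summing: v_5(186!) = 37 + 7 + 1 = 45.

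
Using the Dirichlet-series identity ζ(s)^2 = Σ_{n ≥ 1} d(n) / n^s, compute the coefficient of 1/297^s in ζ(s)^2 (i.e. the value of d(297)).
d(297) = 8

ζ(s)^2 = (Σ 1/m^s)(Σ 1/k^s). The coefficient of 1/n^s in the product is the number of ordered pairs (m, k) with mk = n, which equals d(n). For n = 297, divisors are [1, 3, 9, 11, 27, 33, 99, 297], so d(297) = 8.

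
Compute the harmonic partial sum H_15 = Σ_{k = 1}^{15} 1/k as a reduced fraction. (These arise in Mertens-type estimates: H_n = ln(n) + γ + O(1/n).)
H_15 = 1195757/360360

Direct summation: H_15 = 1 + 1/2 + ... + 1/15. The least common denominator is lcm(1, ..., 15) = 360360; over this denominator the numerator is 360360 + 180180 + 120120 + 90090 + 72072 + 60060 + 51480 + 45045 + 40040 + 36036 + 32760 + 30030 + 27720 + 25740 + 24024 = 1195757, so H_15 = 1195757/360360 (already in lowest terms) ≈ 3.31823. (The PNT-adjacent estimate ln(15) + γ ≈ 3.28527 matches within O(1/n).)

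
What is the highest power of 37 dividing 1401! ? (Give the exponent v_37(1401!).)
v_37(1401!) = 38

Legendre's formula: v_p(n!) = Σ_{k ≥ 1} ⌊n / p^k⌋. For p = 37, n = 1401, the terms are:
  ⌊1401/37^1⌋ = ⌊1401/37⌋ = 37
  ⌊1401/37^2⌋ = ⌊1401/1369⌋ = 1
(the next term ⌊1401/37^3⌋ = 0, terminating the sum). Summing: v_37(1401!) = 37 + 1 = 38.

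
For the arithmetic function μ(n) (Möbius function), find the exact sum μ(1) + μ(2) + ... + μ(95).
Σ_{n ≤ 95} μ(n) = 2

Compute μ(n) for each 1 ≤ n ≤ 95: μ(1) = 1, μ(2) = -1, μ(3) = -1, μ(4) = 0, μ(5) = -1, μ(6) = 1, μ(7) = -1, μ(8) = 0, μ(9) = 0, μ(10) = 1, μ(11) = -1, μ(12) = 0, μ(13) = -1, μ(14) = 1, μ(15) = 1, μ(16) = 0, μ(17) = -1, μ(18) = 0, μ(19) = -1, μ(20) = 0, μ(21) = 1, μ(22) = 1, μ(23) = -1, μ(24) = 0, μ(25) = 0, μ(26) = 1, μ(27) = 0, μ(28) = 0, μ(29) = -1, μ(30) = -1, μ(31) = -1, μ(32) = 0, μ(33) = 1, μ(34) = 1, μ(35) = 1, μ(36) = 0, μ(37) = -1, μ(38) = 1, μ(39) = 1, μ(40) = 0, μ(41) = -1, μ(42) = -1, μ(43) = -1, μ(44) = 0, μ(45) = 0, μ(46) = 1, μ(47) = -1, μ(48) = 0, μ(49) = 0, μ(50) = 0, μ(51) = 1, μ(52) = 0, μ(53) = -1, μ(54) = 0, μ(55) = 1, μ(56) = 0, μ(57) = 1, μ(58) = 1, μ(59) = -1, μ(60) = 0, μ(61) = -1, μ(62) = 1, μ(63) = 0, μ(64) = 0, μ(65) = 1, μ(66) = -1, μ(67) = -1, μ(68) = 0, μ(69) = 1, μ(70) = -1, μ(71) = -1, μ(72) = 0, μ(73) = -1, μ(74) = 1, μ(75) = 0, μ(76) = 0, μ(77) = 1, μ(78) = -1, μ(79) = -1, μ(80) = 0, μ(81) = 0, μ(82) = 1, μ(83) = -1, μ(84) = 0, μ(85) = 1, μ(86) = 1, μ(87) = 1, μ(88) = 0, μ(89) = -1, μ(90) = 0, μ(91) = 1, μ(92) = 0, μ(93) = 1, μ(94) = 1, μ(95) = 1. Summing all 95 values: 2. (Mertens function M(x) = Σ_{n ≤ x} μ(n); on average M(x) should be small (PNT ⟺ M(x) = o(x)).)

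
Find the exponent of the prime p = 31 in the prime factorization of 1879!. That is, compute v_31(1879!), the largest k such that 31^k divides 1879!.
v_31(1879!) = 61

Legendre's formula: v_p(n!) = Σ_{k ≥ 1} ⌊n / p^k⌋. For p = 31, n = 1879, the terms are:
  ⌊1879/31^1⌋ = ⌊1879/31⌋ = 60
  ⌊1879/31^2⌋ = ⌊1879/961⌋ = 1
(the next term ⌊1879/31^3⌋ = 0, terminating the sum). Summing: v_31(1879!) = 60 + 1 = 61.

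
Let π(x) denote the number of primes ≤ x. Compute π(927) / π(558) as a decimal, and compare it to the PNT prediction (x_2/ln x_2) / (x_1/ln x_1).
π(927)/π(558) = 157/102 ≈ 1.5392;  PNT prediction ≈ 1.5379.

π(558) = 102 and π(927) = 157, so π(927)/π(558) ≈ 1.5392. The PNT-predicted ratio is (927/ln(927)) / (558/ln(558)) ≈ 1.5379. The two agree to within a few percent, as expected.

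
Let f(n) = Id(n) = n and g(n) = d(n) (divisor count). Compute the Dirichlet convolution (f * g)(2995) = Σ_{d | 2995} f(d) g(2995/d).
(Id * d)(2995) = 4207

Divisors of 2995: [1, 5, 599, 2995]. For each d | 2995:
  d = 1: Id(1) · d(2995/1) = 1 · 4 = 4
  d = 5: Id(5) · d(2995/5) = 5 · 2 = 10
  d = 599: Id(599) · d(2995/599) = 599 · 2 = 1198
  d = 2995: Id(2995) · d(2995/2995) = 2995 · 1 = 2995
Summing: (Id * d)(2995) = 4 + 10 + 1198 + 2995 = 4207.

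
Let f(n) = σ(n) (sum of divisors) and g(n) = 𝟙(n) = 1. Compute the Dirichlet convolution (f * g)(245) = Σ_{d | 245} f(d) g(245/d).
(σ * 𝟙)(245) = 462

Divisors of 245: [1, 5, 7, 35, 49, 245]. For each d | 245:
  d = 1: σ(1) · 𝟙(245/1) = 1 · 1 = 1
  d = 5: σ(5) · 𝟙(245/5) = 6 · 1 = 6
  d = 7: σ(7) · 𝟙(245/7) = 8 · 1 = 8
  d = 35: σ(35) · 𝟙(245/35) = 48 · 1 = 48
  d = 49: σ(49) · 𝟙(245/49) = 57 · 1 = 57
  d = 245: σ(245) · 𝟙(245/245) = 342 · 1 = 342
Summing: (σ * 𝟙)(245) = 1 + 6 + 8 + 48 + 57 + 342 = 462.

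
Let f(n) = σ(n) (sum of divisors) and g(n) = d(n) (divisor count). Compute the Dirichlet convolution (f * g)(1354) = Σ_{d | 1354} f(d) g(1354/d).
(σ * d)(1354) = 3400

Divisors of 1354: [1, 2, 677, 1354]. For each d | 1354:
  d = 1: σ(1) · d(1354/1) = 1 · 4 = 4
  d = 2: σ(2) · d(1354/2) = 3 · 2 = 6
  d = 677: σ(677) · d(1354/677) = 678 · 2 = 1356
  d = 1354: σ(1354) · d(1354/1354) = 2034 · 1 = 2034
Summing: (σ * d)(1354) = 4 + 6 + 1356 + 2034 = 3400.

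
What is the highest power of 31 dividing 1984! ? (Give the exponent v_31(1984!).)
v_31(1984!) = 66

Legendre's formula: v_p(n!) = Σ_{k ≥ 1} ⌊n / p^k⌋. For p = 31, n = 1984, the terms are:
  ⌊1984/31^1⌋ = ⌊1984/31⌋ = 64
  ⌊1984/31^2⌋ = ⌊1984/961⌋ = 2
(the next term ⌊1984/31^3⌋ = 0, terminating the sum). Summing: v_31(1984!) = 64 + 2 = 66.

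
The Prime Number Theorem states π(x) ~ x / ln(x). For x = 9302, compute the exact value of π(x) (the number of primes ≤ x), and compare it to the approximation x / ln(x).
π(9302) = 1151;  x/ln(x) ≈ 1017.95;  relative error ≈ 11.56%.

Directly count primes up to 9302: π(9302) = 1151. The PNT approximation gives 9302/ln(9302) ≈ 9302/9.13798 ≈ 1017.95. Relative error (π(x) − x/ln(x)) / π(x) ≈ 11.56%; the approximation is known to undercount slightly (Li(x) is a better estimate).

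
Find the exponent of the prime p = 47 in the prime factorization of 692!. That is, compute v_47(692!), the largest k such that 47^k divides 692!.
v_47(692!) = 14

Legendre's formula: v_p(n!) = Σ_{k ≥ 1} ⌊n / p^k⌋. For p = 47, n = 692, the terms are:
  ⌊692/47^1⌋ = ⌊692/47⌋ = 14
(the next term ⌊692/47^2⌋ = 0, terminating the sum). Summing: v_47(692!) = 14 = 14.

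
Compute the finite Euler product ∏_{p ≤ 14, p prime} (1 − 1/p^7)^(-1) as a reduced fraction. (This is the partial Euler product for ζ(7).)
∏ = 3823532992398595385956921875/3791873603058129477401581447

The primes p ≤ 14 are [2, 3, 5, 7, 11, 13]. For each prime, (1 − 1/p^7)^(-1) = p^7 / (p^7 − 1). The product is (1 − 1/2^7)^(-1), (1 − 1/3^7)^(-1), (1 − 1/5^7)^(-1), (1 − 1/7^7)^(-1), (1 − 1/11^7)^(-1), (1 − 1/13^7)^(-1) = ∏ p^7 / (p^7 − 1) = 3823532992398595385956921875/3791873603058129477401581447.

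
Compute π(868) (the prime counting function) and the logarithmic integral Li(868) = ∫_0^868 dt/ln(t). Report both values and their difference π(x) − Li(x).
π(868) = 150;  Li(868) ≈ 158.31;  π(x) − Li(x) ≈ -8.31.

Direct count of primes ≤ 868 gives π(868) = 150. Numerical evaluation of the logarithmic integral gives Li(868) ≈ 158.31. The difference π(x) − Li(x) ≈ -8.31 is typically negative for small/moderate x (Li(x) overestimates), though Littlewood's theorem shows this sign changes infinitely often.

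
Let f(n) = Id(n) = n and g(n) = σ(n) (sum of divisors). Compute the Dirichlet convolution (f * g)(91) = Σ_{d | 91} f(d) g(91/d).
(Id * σ)(91) = 405

Divisors of 91: [1, 7, 13, 91]. For each d | 91:
  d = 1: Id(1) · σ(91/1) = 1 · 112 = 112
  d = 7: Id(7) · σ(91/7) = 7 · 14 = 98
  d = 13: Id(13) · σ(91/13) = 13 · 8 = 104
  d = 91: Id(91) · σ(91/91) = 91 · 1 = 91
Summing: (Id * σ)(91) = 112 + 98 + 104 + 91 = 405.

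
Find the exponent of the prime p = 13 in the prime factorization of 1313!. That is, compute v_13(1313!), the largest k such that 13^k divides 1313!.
v_13(1313!) = 108

Legendre's formula: v_p(n!) = Σ_{k ≥ 1} ⌊n / p^k⌋. For p = 13, n = 1313, the terms are:
  ⌊1313/13^1⌋ = ⌊1313/13⌋ = 101
  ⌊1313/13^2⌋ = ⌊1313/169⌋ = 7
(the next term ⌊1313/13^3⌋ = 0, terminating the sum). Summing: v_13(1313!) = 101 + 7 = 108.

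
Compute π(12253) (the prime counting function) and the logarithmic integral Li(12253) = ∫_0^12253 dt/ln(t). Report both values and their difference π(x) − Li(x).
π(12253) = 1465;  Li(12253) ≈ 1488.01;  π(x) − Li(x) ≈ -23.01.

Direct count of primes ≤ 12253 gives π(12253) = 1465. Numerical evaluation of the logarithmic integral gives Li(12253) ≈ 1488.01. The difference π(x) − Li(x) ≈ -23.01 is typically negative for small/moderate x (Li(x) overestimates), though Littlewood's theorem shows this sign changes infinitely often.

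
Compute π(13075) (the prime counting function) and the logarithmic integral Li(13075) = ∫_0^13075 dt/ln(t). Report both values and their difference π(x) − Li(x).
π(13075) = 1556;  Li(13075) ≈ 1575.02;  π(x) − Li(x) ≈ -19.02.

Direct count of primes ≤ 13075 gives π(13075) = 1556. Numerical evaluation of the logarithmic integral gives Li(13075) ≈ 1575.02. The difference π(x) − Li(x) ≈ -19.02 is typically negative for small/moderate x (Li(x) overestimates), though Littlewood's theorem shows this sign changes infinitely often.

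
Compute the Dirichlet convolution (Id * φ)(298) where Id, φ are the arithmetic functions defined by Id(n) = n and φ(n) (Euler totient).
(Id * φ)(298) = 891

Divisors of 298: [1, 2, 149, 298]. For each d | 298:
  d = 1: Id(1) · φ(298/1) = 1 · 148 = 148
  d = 2: Id(2) · φ(298/2) = 2 · 148 = 296
  d = 149: Id(149) · φ(298/149) = 149 · 1 = 149
  d = 298: Id(298) · φ(298/298) = 298 · 1 = 298
Summing: (Id * φ)(298) = 148 + 296 + 149 + 298 = 891.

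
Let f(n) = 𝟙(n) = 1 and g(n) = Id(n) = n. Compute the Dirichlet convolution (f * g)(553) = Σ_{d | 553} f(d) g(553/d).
(𝟙 * Id)(553) = 640

Divisors of 553: [1, 7, 79, 553]. For each d | 553:
  d = 1: 𝟙(1) · Id(553/1) = 1 · 553 = 553
  d = 7: 𝟙(7) · Id(553/7) = 1 · 79 = 79
  d = 79: 𝟙(79) · Id(553/79) = 1 · 7 = 7
  d = 553: 𝟙(553) · Id(553/553) = 1 · 1 = 1
Summing: (𝟙 * Id)(553) = 553 + 79 + 7 + 1 = 640.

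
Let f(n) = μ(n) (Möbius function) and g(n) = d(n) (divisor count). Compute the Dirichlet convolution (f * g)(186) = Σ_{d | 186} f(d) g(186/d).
(μ * d)(186) = 1

Divisors of 186: [1, 2, 3, 6, 31, 62, 93, 186]. For each d | 186:
  d = 1: μ(1) · d(186/1) = 1 · 8 = 8
  d = 2: μ(2) · d(186/2) = -1 · 4 = -4
  d = 3: μ(3) · d(186/3) = -1 · 4 = -4
  d = 6: μ(6) · d(186/6) = 1 · 2 = 2
  d = 31: μ(31) · d(186/31) = -1 · 4 = -4
  d = 62: μ(62) · d(186/62) = 1 · 2 = 2
  d = 93: μ(93) · d(186/93) = 1 · 2 = 2
  d = 186: μ(186) · d(186/186) = -1 · 1 = -1
Summing: (μ * d)(186) = 8 + -4 + -4 + 2 + -4 + 2 + 2 + -1 = 1.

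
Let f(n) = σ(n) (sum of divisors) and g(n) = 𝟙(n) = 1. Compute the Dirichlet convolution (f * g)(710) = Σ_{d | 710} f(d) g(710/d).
(σ * 𝟙)(710) = 2044

Divisors of 710: [1, 2, 5, 10, 71, 142, 355, 710]. For each d | 710:
  d = 1: σ(1) · 𝟙(710/1) = 1 · 1 = 1
  d = 2: σ(2) · 𝟙(710/2) = 3 · 1 = 3
  d = 5: σ(5) · 𝟙(710/5) = 6 · 1 = 6
  d = 10: σ(10) · 𝟙(710/10) = 18 · 1 = 18
  d = 71: σ(71) · 𝟙(710/71) = 72 · 1 = 72
  d = 142: σ(142) · 𝟙(710/142) = 216 · 1 = 216
  d = 355: σ(355) · 𝟙(710/355) = 432 · 1 = 432
  d = 710: σ(710) · 𝟙(710/710) = 1296 · 1 = 1296
Summing: (σ * 𝟙)(710) = 1 + 3 + 6 + 18 + 72 + 216 + 432 + 1296 = 2044.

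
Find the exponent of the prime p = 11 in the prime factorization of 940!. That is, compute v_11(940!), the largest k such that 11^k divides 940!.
v_11(940!) = 92

Legendre's formula: v_p(n!) = Σ_{k ≥ 1} ⌊n / p^k⌋. For p = 11, n = 940, the terms are:
  ⌊940/11^1⌋ = ⌊940/11⌋ = 85
  ⌊940/11^2⌋ = ⌊940/121⌋ = 7
(the next term ⌊940/11^3⌋ = 0, terminating the sum). Summing: v_11(940!) = 85 + 7 = 92.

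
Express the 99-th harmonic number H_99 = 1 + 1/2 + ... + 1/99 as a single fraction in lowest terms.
H_99 = 360968703235711654233892612988250163157207/69720375229712477164533808935312303556800

Direct summation: H_99 = 1 + 1/2 + ... + 1/99. The least common denominator is lcm(1, ..., 99) = 69720375229712477164533808935312303556800; over this denominator the numerator is 69720375229712477164533808935312303556800 + 34860187614856238582266904467656151778400 + 23240125076570825721511269645104101185600 + 17430093807428119291133452233828075889200 + 13944075045942495432906761787062460711360 + 11620062538285412860755634822552050592800 + 9960053604244639594933401276473186222400 + 8715046903714059645566726116914037944600 + 7746708358856941907170423215034700395200 + 6972037522971247716453380893531230355680 + 6338215929973861560412164448664754868800 + 5810031269142706430377817411276025296400 + 5363105786900959781887216071947100273600 + 4980026802122319797466700638236593111200 + 4648025015314165144302253929020820237120 + 4357523451857029822783363058457018972300 + 4101198542924263362619635819724253150400 + 3873354179428470953585211607517350197600 + 3669493433142761956028095207121700187200 + 3486018761485623858226690446765615177840 + 3320017868081546531644467092157728740800 + 3169107964986930780206082224332377434400 + 3031320662161412050631904736317926241600 + 2905015634571353215188908705638012648200 + 2788815009188499086581352357412492142272 + 2681552893450479890943608035973550136800 + 2582236119618980635723474405011566798400 + 2490013401061159898733350319118296555600 + 2404150869990085419466683066734907019200 + 2324012507657082572151126964510410118560 + 2249044362248789585952703514042332372800 + 2178761725928514911391681529228509486150 + 2112738643324620520137388149554918289600 + 2050599271462131681309817909862126575200 + 1992010720848927918986680255294637244480 + 1936677089714235476792605803758675098800 + 1884334465667904788230643484738170366400 + 1834746716571380978014047603560850093600 + 1787701928966986593962405357315700091200 + 1743009380742811929113345223382807588920 + 1700496956822255540598385583788104964800 + 1660008934040773265822233546078864370400 + 1621404075109592492198460672914239617600 + 1584553982493465390103041112166188717200 + 1549341671771388381434084643006940079040 + 1515660331080706025315952368158963120800 + 1483412238930052705628378913517283054400 + 1452507817285676607594454352819006324100 + 1422864800606377084990485896639026603200 + 1394407504594249543290676178706246071136 + 1367066180974754454206545273241417716800 + 1340776446725239945471804017986775068400 + 1315478777919103342727052998779477425600 + 1291118059809490317861737202505783399200 + 1267643185994772312082432889732950973760 + 1245006700530579949366675159559148277800 + 1223164477714253985342698402373900062400 + 1202075434995042709733341533367453509600 + 1181701275079872494314132354835801755200 + 1162006253828541286075563482255205059280 + 1142956970978893068271046048119873828800 + 1124522181124394792976351757021166186400 + 1106672622693848843881489030719242913600 + 1089380862964257455695840764614254743075 + 1072621157380191956377443214389420054720 + 1056369321662310260068694074777459144800 + 1040602615368842942754235954258392590400 + 1025299635731065840654908954931063287600 + 1010440220720470683543968245439308747200 + 996005360424463959493340127647318622240 + 981977115911443340345546604722708500800 + 968338544857117738396302901879337549400 + 955073633283732563897723410072771281600 + 942167232833952394115321742369085183200 + 929605003062833028860450785804164047424 + 917373358285690489007023801780425046800 + 905459418567694508630309206952107838400 + 893850964483493296981202678657850045600 + 882536395312816166639668467535598779200 + 871504690371405964556672611691403794460 + 860745373206326878574491468337188932800 + 850248478411127770299192791894052482400 + 840004520839909363428118179943521729600 + 830004467020386632911116773039432185200 + 820239708584852672523927163944850630080 + 810702037554796246099230336457119808800 + 801383623330028473155561022244969006400 + 792276991246732695051520556083094358600 + 783375002581039069264424819497891051200 + 774670835885694190717042321503470039520 + 766157969557279968841030867421014324800 + 757830165540353012657976184079481560400 + 749681454082929861984234504680777457600 + 741706119465026352814189456758641527200 + 733898686628552391205619041424340037440 + 726253908642838303797227176409503162050 + 718766754945489455304472257065075294400 + 711432400303188542495242948319513301600 + 704246214441540173379129383184972763200 = 360968703235711654233892612988250163157207, so H_99 = 360968703235711654233892612988250163157207/69720375229712477164533808935312303556800 (already in lowest terms) ≈ 5.17738. (The PNT-adjacent estimate ln(99) + γ ≈ 5.17234 matches within O(1/n).)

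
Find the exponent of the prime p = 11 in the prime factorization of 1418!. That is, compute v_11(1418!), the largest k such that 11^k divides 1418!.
v_11(1418!) = 140

Legendre's formula: v_p(n!) = Σ_{k ≥ 1} ⌊n / p^k⌋. For p = 11, n = 1418, the terms are:
  ⌊1418/11^1⌋ = ⌊1418/11⌋ = 128
  ⌊1418/11^2⌋ = ⌊1418/121⌋ = 11
  ⌊1418/11^3⌋ = ⌊1418/1331⌋ = 1
(the next term ⌊1418/11^4⌋ = 0, terminating the sum). Summing: v_11(1418!) = 128 + 11 + 1 = 140.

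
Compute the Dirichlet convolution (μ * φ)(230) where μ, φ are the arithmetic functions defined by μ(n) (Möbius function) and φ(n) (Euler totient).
(μ * φ)(230) = 0

Divisors of 230: [1, 2, 5, 10, 23, 46, 115, 230]. For each d | 230:
  d = 1: μ(1) · φ(230/1) = 1 · 88 = 88
  d = 2: μ(2) · φ(230/2) = -1 · 88 = -88
  d = 5: μ(5) · φ(230/5) = -1 · 22 = -22
  d = 10: μ(10) · φ(230/10) = 1 · 22 = 22
  d = 23: μ(23) · φ(230/23) = -1 · 4 = -4
  d = 46: μ(46) · φ(230/46) = 1 · 4 = 4
  d = 115: μ(115) · φ(230/115) = 1 · 1 = 1
  d = 230: μ(230) · φ(230/230) = -1 · 1 = -1
Summing: (μ * φ)(230) = 88 + -88 + -22 + 22 + -4 + 4 + 1 + -1 = 0.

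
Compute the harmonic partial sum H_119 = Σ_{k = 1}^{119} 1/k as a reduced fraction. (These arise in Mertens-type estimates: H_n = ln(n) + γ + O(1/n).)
H_119 = 93164933029543732588289222815367988877515840444049/17379782769567790172972927968296006432665936992320

Direct summation: H_119 = 1 + 1/2 + ... + 1/119. The least common denominator is lcm(1, ..., 119) = 955888052326228459513511038256280353796626534577600; over this denominator the numerator is 955888052326228459513511038256280353796626534577600 + 477944026163114229756755519128140176898313267288800 + 318629350775409486504503679418760117932208844859200 + 238972013081557114878377759564070088449156633644400 + 191177610465245691902702207651256070759325306915520 + 159314675387704743252251839709380058966104422429600 + 136555436046604065644787291179468621970946647796800 + 119486006540778557439188879782035044224578316822200 + 106209783591803162168167893139586705977402948286400 + 95588805232622845951351103825628035379662653457760 + 86898913847838950864864639841480032163329684961600 + 79657337693852371626125919854690029483052211214800 + 73529850178940650731808541404329257984355887275200 + 68277718023302032822393645589734310985473323898400 + 63725870155081897300900735883752023586441768971840 + 59743003270389278719594439891017522112289158411100 + 56228708960366379971383002250369432576272149092800 + 53104891795901581084083946569793352988701474143200 + 50309897490854129448079528329277913357717186030400 + 47794402616311422975675551912814017689831326728880 + 45518478682201355214929097059822873990315549265600 + 43449456923919475432432319920740016081664842480800 + 41560350101140367804935262532881754512896805851200 + 39828668846926185813062959927345014741526105607400 + 38235522093049138380540441530251214151865061383104 + 36764925089470325365904270702164628992177943637600 + 35403261197267720722722631046528901992467649428800 + 34138859011651016411196822794867155492736661949200 + 32961656976766498603914173732975184613676777054400 + 31862935077540948650450367941876011793220884485920 + 30835098462136401919790678653428398509568597889600 + 29871501635194639359797219945508761056144579205550 + 28966304615946316954954879947160010721109894987200 + 28114354480183189985691501125184716288136074546400 + 27311087209320813128957458235893724394189329559360 + 26552445897950790542041973284896676494350737071600 + 25834812225033201608473271304223793345854771204800 + 25154948745427064724039764164638956678858593015200 + 24509950059646883577269513801443085994785295758400 + 23897201308155711487837775956407008844915663364440 + 23314342739664108768622220445275130580405525233600 + 22759239341100677607464548529911436995157774632800 + 22229954705261126965430489261773961716200617083200 + 21724728461959737716216159960370008040832421240400 + 21241956718360632433633578627917341195480589657280 + 20780175050570183902467631266440877256448402925600 + 20338043666515499138585341239495326676523968820800 + 19914334423463092906531479963672507370763052803700 + 19507919435229152234969613025638374567278092542400 + 19117761046524569190270220765125607075932530691552 + 18742902986788793323794334083456477525424049697600 + 18382462544735162682952135351082314496088971818800 + 18035623628796763387047378080307176486728802539200 + 17701630598633860361361315523264450996233824714400 + 17379782769567790172972927968296006432665936992320 + 17069429505825508205598411397433577746368330974600 + 16769965830284709816026509443092637785905728676800 + 16480828488383249301957086866487592306838388527200 + 16201492412308956940906966750106446674519093806400 + 15931467538770474325225183970938005896610442242960 + 15670295939774237041205098987807874652403713681600 + 15417549231068200959895339326714199254784298944800 + 15172826227400451738309699019940957996771849755200 + 14935750817597319679898609972754380528072289602775 + 14705970035788130146361708280865851596871177455040 + 14483152307973158477477439973580005360554947493600 + 14266985855615350141992702063526572444725769172800 + 14057177240091594992845750562592358144068037273200 + 13853450033713455934978420844293918170965601950400 + 13655543604660406564478729117946862197094664779680 + 13463212004594767035401563919102540194318683585600 + 13276222948975395271020986642448338247175368535800 + 13094356881181211774157685455565484298583925131200 + 12917406112516600804236635652111896672927385602400 + 12745174031016379460180147176750404717288353794368 + 12577474372713532362019882082319478339429296507600 + 12414130549691278694980662834497147451904240708800 + 12254975029823441788634756900721542997392647879200 + 12099848763623145057133051117168105744261095374400 + 11948600654077855743918887978203504422457831682220 + 11801087065755906907574210348842967330822549809600 + 11657171369832054384311110222637565290202762616800 + 11516723522002752524259169135617835587911163067200 + 11379619670550338803732274264955718497578887316400 + 11245741792073275994276600450073886515254429818560 + 11114977352630563482715244630886980858100308541600 + 10987218992255499534638057910991728204558925684800 + 10862364230979868858108079980185004020416210620200 + 10740315194676724264196753238834610716816028478400 + 10620978359180316216816789313958670597740294828640 + 10504264311277235818829791629189893997765126753600 + 10390087525285091951233815633220438628224201462800 + 10278366154045467306596892884476132836522865963200 + 10169021833257749569292670619747663338261984410400 + 10061979498170825889615905665855582671543437206080 + 9957167211731546453265739981836253685381526401850 + 9854516003363179994984649878930725296872438500800 + 9753959717614576117484806512819187283639046271200 + 9655434871982105651651626649053336907036631662400 + 9558880523262284595135110382562803537966265345776 + 9464238141843846133797138992636439146501252817600 + 9371451493394396661897167041728238762712024848800 + 9280466527439111257412728526760003434918704219200 + 9191231272367581341476067675541157248044485909400 + 9103695736440271042985819411964574798063109853120 + 9017811814398381693523689040153588243364401269600 + 8933533199310546350593561105198881811183425556800 + 8850815299316930180680657761632225498116912357200 + 8769615158956224399206523286754865631161711326400 + 8689891384783895086486463984148003216332968496160 + 8611604075011067202824423768074597781951590401600 + 8534714752912754102799205698716788873184165487300 + 8459186303771933270031071135011330564571916235200 + 8384982915142354908013254721546318892952864338400 + 8312070020228073560987052506576350902579361170240 + 8240414244191624650978543433243796153419194263600 + 8169983353215627859089837933814361998261765252800 + 8100746206154478470453483375053223337259546903200 + 8032672708623768567340428892909918939467449870400 = 5124071316624905292355907254845239388263371224422695, so H_119 = 5124071316624905292355907254845239388263371224422695/955888052326228459513511038256280353796626534577600; reducing by gcd(5124071316624905292355907254845239388263371224422695, 955888052326228459513511038256280353796626534577600) = 55 gives 93164933029543732588289222815367988877515840444049/17379782769567790172972927968296006432665936992320 ≈ 5.36053. (The PNT-adjacent estimate ln(119) + γ ≈ 5.35634 matches within O(1/n).)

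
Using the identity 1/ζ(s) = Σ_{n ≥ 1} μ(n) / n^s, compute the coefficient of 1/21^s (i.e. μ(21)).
μ(21) = 1

Factor n = 21 = 3 · 7. μ(n) = 0 if any exponent ≥ 2 (not squarefree); otherwise μ(n) = (−1)^{ω(n)} where ω(n) is the number of distinct prime factors. Applying: μ(21) = 1.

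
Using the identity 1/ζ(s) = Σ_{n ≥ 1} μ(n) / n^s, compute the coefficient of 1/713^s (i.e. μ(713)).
μ(713) = 1

Factor n = 713 = 23 · 31. μ(n) = 0 if any exponent ≥ 2 (not squarefree); otherwise μ(n) = (−1)^{ω(n)} where ω(n) is the number of distinct prime factors. Applying: μ(713) = 1.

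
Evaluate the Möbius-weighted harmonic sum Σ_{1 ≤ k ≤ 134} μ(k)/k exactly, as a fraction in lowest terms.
Σ μ(k)/k = 1798157260399775266990045811129040783798487774562/262948239526313870385685898536205956450305483726315

Values of μ(k) for 1 ≤ k ≤ 134: μ(1) = 1, μ(2) = -1, μ(3) = -1, μ(5) = -1, μ(6) = 1, μ(7) = -1, μ(10) = 1, μ(11) = -1, μ(13) = -1, μ(14) = 1, μ(15) = 1, μ(17) = -1, μ(19) = -1, μ(21) = 1, μ(22) = 1, μ(23) = -1, μ(26) = 1, μ(29) = -1, μ(30) = -1, μ(31) = -1, μ(33) = 1, μ(34) = 1, μ(35) = 1, μ(37) = -1, μ(38) = 1, μ(39) = 1, μ(41) = -1, μ(42) = -1, μ(43) = -1, μ(46) = 1, μ(47) = -1, μ(51) = 1, μ(53) = -1, μ(55) = 1, μ(57) = 1, μ(58) = 1, μ(59) = -1, μ(61) = -1, μ(62) = 1, μ(65) = 1, μ(66) = -1, μ(67) = -1, μ(69) = 1, μ(70) = -1, μ(71) = -1, μ(73) = -1, μ(74) = 1, μ(77) = 1, μ(78) = -1, μ(79) = -1, μ(82) = 1, μ(83) = -1, μ(85) = 1, μ(86) = 1, μ(87) = 1, μ(89) = -1, μ(91) = 1, μ(93) = 1, μ(94) = 1, μ(95) = 1, μ(97) = -1, μ(101) = -1, μ(102) = -1, μ(103) = -1, μ(105) = -1, μ(106) = 1, μ(107) = -1, μ(109) = -1, μ(110) = -1, μ(111) = 1, μ(113) = -1, μ(114) = -1, μ(115) = 1, μ(118) = 1, μ(119) = 1, μ(122) = 1, μ(123) = 1, μ(127) = -1, μ(129) = 1, μ(130) = -1, μ(131) = -1, μ(133) = 1, μ(134) = 1, with μ = 0 on non-squarefree integers. Summing μ(k)/k for k where μ(k) ≠ 0 gives 1798157260399775266990045811129040783798487774562/262948239526313870385685898536205956450305483726315 ≈ 0.0068. (PNT ⟺ this sum → 0 as n → ∞.)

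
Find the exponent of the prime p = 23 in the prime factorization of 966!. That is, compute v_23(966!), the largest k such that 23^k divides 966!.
v_23(966!) = 43

Legendre's formula: v_p(n!) = Σ_{k ≥ 1} ⌊n / p^k⌋. For p = 23, n = 966, the terms are:
  ⌊966/23^1⌋ = ⌊966/23⌋ = 42
  ⌊966/23^2⌋ = ⌊966/529⌋ = 1
(the next term ⌊966/23^3⌋ = 0, terminating the sum). Summing: v_23(966!) = 42 + 1 = 43.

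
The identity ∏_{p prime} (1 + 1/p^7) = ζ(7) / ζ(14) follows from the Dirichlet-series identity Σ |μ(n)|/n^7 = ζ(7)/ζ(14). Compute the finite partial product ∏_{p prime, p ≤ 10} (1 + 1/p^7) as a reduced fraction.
∏ = 31528037707363/31268898281250

The primes p ≤ 10 are [2, 3, 5, 7]. For each, (1 + 1/p^7) = (p^7 + 1)/p^7. Multiplying these fractions over p ∈ [2, 3, 5, 7] gives 31528037707363/31268898281250. (In the limit P → ∞ this tends to ζ(7)/ζ(14).)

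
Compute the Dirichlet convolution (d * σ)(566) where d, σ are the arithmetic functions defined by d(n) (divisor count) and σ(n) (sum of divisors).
(d * σ)(566) = 1430

Divisors of 566: [1, 2, 283, 566]. For each d | 566:
  d = 1: d(1) · σ(566/1) = 1 · 852 = 852
  d = 2: d(2) · σ(566/2) = 2 · 284 = 568
  d = 283: d(283) · σ(566/283) = 2 · 3 = 6
  d = 566: d(566) · σ(566/566) = 4 · 1 = 4
Summing: (d * σ)(566) = 852 + 568 + 6 + 4 = 1430.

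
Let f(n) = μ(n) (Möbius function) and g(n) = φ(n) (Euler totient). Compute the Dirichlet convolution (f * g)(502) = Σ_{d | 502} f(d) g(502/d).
(μ * φ)(502) = 0

Divisors of 502: [1, 2, 251, 502]. For each d | 502:
  d = 1: μ(1) · φ(502/1) = 1 · 250 = 250
  d = 2: μ(2) · φ(502/2) = -1 · 250 = -250
  d = 251: μ(251) · φ(502/251) = -1 · 1 = -1
  d = 502: μ(502) · φ(502/502) = 1 · 1 = 1
Summing: (μ * φ)(502) = 250 + -250 + -1 + 1 = 0.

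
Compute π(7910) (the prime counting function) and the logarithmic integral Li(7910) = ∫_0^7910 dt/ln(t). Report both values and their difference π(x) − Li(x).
π(7910) = 999;  Li(7910) ≈ 1016.40;  π(x) − Li(x) ≈ -17.40.

Direct count of primes ≤ 7910 gives π(7910) = 999. Numerical evaluation of the logarithmic integral gives Li(7910) ≈ 1016.40. The difference π(x) − Li(x) ≈ -17.40 is typically negative for small/moderate x (Li(x) overestimates), though Littlewood's theorem shows this sign changes infinitely often.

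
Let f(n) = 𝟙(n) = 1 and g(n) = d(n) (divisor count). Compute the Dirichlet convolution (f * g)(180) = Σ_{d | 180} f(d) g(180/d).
(𝟙 * d)(180) = 108

Divisors of 180: [1, 2, 3, 4, 5, 6, 9, 10, 12, 15, 18, 20, 30, 36, 45, 60, 90, 180]. For each d | 180:
  d = 1: 𝟙(1) · d(180/1) = 1 · 18 = 18
  d = 2: 𝟙(2) · d(180/2) = 1 · 12 = 12
  d = 3: 𝟙(3) · d(180/3) = 1 · 12 = 12
  d = 4: 𝟙(4) · d(180/4) = 1 · 6 = 6
  d = 5: 𝟙(5) · d(180/5) = 1 · 9 = 9
  d = 6: 𝟙(6) · d(180/6) = 1 · 8 = 8
  d = 9: 𝟙(9) · d(180/9) = 1 · 6 = 6
  d = 10: 𝟙(10) · d(180/10) = 1 · 6 = 6
  d = 12: 𝟙(12) · d(180/12) = 1 · 4 = 4
  d = 15: 𝟙(15) · d(180/15) = 1 · 6 = 6
  d = 18: 𝟙(18) · d(180/18) = 1 · 4 = 4
  d = 20: 𝟙(20) · d(180/20) = 1 · 3 = 3
  d = 30: 𝟙(30) · d(180/30) = 1 · 4 = 4
  d = 36: 𝟙(36) · d(180/36) = 1 · 2 = 2
  d = 45: 𝟙(45) · d(180/45) = 1 · 3 = 3
  d = 60: 𝟙(60) · d(180/60) = 1 · 2 = 2
  d = 90: 𝟙(90) · d(180/90) = 1 · 2 = 2
  d = 180: 𝟙(180) · d(180/180) = 1 · 1 = 1
Summing: (𝟙 * d)(180) = 18 + 12 + 12 + 6 + 9 + 8 + 6 + 6 + 4 + 6 + 4 + 3 + 4 + 2 + 3 + 2 + 2 + 1 = 108.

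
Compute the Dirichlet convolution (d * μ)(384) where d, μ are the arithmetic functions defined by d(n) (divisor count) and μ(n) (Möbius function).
(d * μ)(384) = 1

Divisors of 384: [1, 2, 3, 4, 6, 8, 12, 16, 24, 32, 48, 64, 96, 128, 192, 384]. For each d | 384:
  d = 1: d(1) · μ(384/1) = 1 · 0 = 0
  d = 2: d(2) · μ(384/2) = 2 · 0 = 0
  d = 3: d(3) · μ(384/3) = 2 · 0 = 0
  d = 4: d(4) · μ(384/4) = 3 · 0 = 0
  d = 6: d(6) · μ(384/6) = 4 · 0 = 0
  d = 8: d(8) · μ(384/8) = 4 · 0 = 0
  d = 12: d(12) · μ(384/12) = 6 · 0 = 0
  d = 16: d(16) · μ(384/16) = 5 · 0 = 0
  d = 24: d(24) · μ(384/24) = 8 · 0 = 0
  d = 32: d(32) · μ(384/32) = 6 · 0 = 0
  d = 48: d(48) · μ(384/48) = 10 · 0 = 0
  d = 64: d(64) · μ(384/64) = 7 · 1 = 7
  d = 96: d(96) · μ(384/96) = 12 · 0 = 0
  d = 128: d(128) · μ(384/128) = 8 · -1 = -8
  d = 192: d(192) · μ(384/192) = 14 · -1 = -14
  d = 384: d(384) · μ(384/384) = 16 · 1 = 16
Summing: (d * μ)(384) = 0 + 0 + 0 + 0 + 0 + 0 + 0 + 0 + 0 + 0 + 0 + 7 + 0 + -8 + -14 + 16 = 1.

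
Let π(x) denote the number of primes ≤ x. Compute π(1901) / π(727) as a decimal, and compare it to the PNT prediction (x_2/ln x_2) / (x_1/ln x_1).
π(1901)/π(727) = 291/129 ≈ 2.2558;  PNT prediction ≈ 2.2820.

π(727) = 129 and π(1901) = 291, so π(1901)/π(727) ≈ 2.2558. The PNT-predicted ratio is (1901/ln(1901)) / (727/ln(727)) ≈ 2.2820. The two agree to within a few percent, as expected.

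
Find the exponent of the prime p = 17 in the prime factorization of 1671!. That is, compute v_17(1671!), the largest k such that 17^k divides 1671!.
v_17(1671!) = 103

Legendre's formula: v_p(n!) = Σ_{k ≥ 1} ⌊n / p^k⌋. For p = 17, n = 1671, the terms are:
  ⌊1671/17^1⌋ = ⌊1671/17⌋ = 98
  ⌊1671/17^2⌋ = ⌊1671/289⌋ = 5
(the next term ⌊1671/17^3⌋ = 0, terminating the sum). Summing: v_17(1671!) = 98 + 5 = 103.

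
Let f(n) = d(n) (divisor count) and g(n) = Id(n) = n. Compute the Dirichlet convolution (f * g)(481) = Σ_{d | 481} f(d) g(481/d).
(d * Id)(481) = 585

Divisors of 481: [1, 13, 37, 481]. For each d | 481:
  d = 1: d(1) · Id(481/1) = 1 · 481 = 481
  d = 13: d(13) · Id(481/13) = 2 · 37 = 74
  d = 37: d(37) · Id(481/37) = 2 · 13 = 26
  d = 481: d(481) · Id(481/481) = 4 · 1 = 4
Summing: (d * Id)(481) = 481 + 74 + 26 + 4 = 585.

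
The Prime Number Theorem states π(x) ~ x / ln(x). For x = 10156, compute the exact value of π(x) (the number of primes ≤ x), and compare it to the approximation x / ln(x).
π(10156) = 1246;  x/ln(x) ≈ 1100.82;  relative error ≈ 11.65%.

Directly count primes up to 10156: π(10156) = 1246. The PNT approximation gives 10156/ln(10156) ≈ 10156/9.22582 ≈ 1100.82. Relative error (π(x) − x/ln(x)) / π(x) ≈ 11.65%; the approximation is known to undercount slightly (Li(x) is a better estimate).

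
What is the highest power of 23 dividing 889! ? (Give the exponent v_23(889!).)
v_23(889!) = 39

Legendre's formula: v_p(n!) = Σ_{k ≥ 1} ⌊n / p^k⌋. For p = 23, n = 889, the terms are:
  ⌊889/23^1⌋ = ⌊889/23⌋ = 38
  ⌊889/23^2⌋ = ⌊889/529⌋ = 1
(the next term ⌊889/23^3⌋ = 0, terminating the sum). Summing: v_23(889!) = 38 + 1 = 39.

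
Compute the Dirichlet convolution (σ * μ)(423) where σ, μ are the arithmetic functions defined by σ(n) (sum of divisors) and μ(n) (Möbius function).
(σ * μ)(423) = 423

Divisors of 423: [1, 3, 9, 47, 141, 423]. For each d | 423:
  d = 1: σ(1) · μ(423/1) = 1 · 0 = 0
  d = 3: σ(3) · μ(423/3) = 4 · 1 = 4
  d = 9: σ(9) · μ(423/9) = 13 · -1 = -13
  d = 47: σ(47) · μ(423/47) = 48 · 0 = 0
  d = 141: σ(141) · μ(423/141) = 192 · -1 = -192
  d = 423: σ(423) · μ(423/423) = 624 · 1 = 624
Summing: (σ * μ)(423) = 0 + 4 + -13 + 0 + -192 + 624 = 423.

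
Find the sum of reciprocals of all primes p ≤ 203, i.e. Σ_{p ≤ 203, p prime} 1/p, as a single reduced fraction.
Σ 1/p = 15202313841027497739047080375538859939135227730139536997746371469607707132833646367/7799922041683461553249199106329813876687996789903550945093032474868511536164700810

π(203) = 46, so the primes ≤ 203 are [2, 3, 5, 7, 11, 13, 17, 19, 23, 29, 31, 37, 41, 43, 47, 53, 59, 61, 67, 71, 73, 79, 83, 89, 97, 101, 103, 107, 109, 113, 127, 131, 137, 139, 149, 151, 157, 163, 167, 173, 179, 181, 191, 193, 197, 199]. Summing 1/p over these primes: 15202313841027497739047080375538859939135227730139536997746371469607707132833646367/7799922041683461553249199106329813876687996789903550945093032474868511536164700810 ≈ 1.9490. Mertens estimate ln ln(203) + 0.2615 ≈ 1.9317.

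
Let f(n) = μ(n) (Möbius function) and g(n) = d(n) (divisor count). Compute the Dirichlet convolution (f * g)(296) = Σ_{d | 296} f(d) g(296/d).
(μ * d)(296) = 1

Divisors of 296: [1, 2, 4, 8, 37, 74, 148, 296]. For each d | 296:
  d = 1: μ(1) · d(296/1) = 1 · 8 = 8
  d = 2: μ(2) · d(296/2) = -1 · 6 = -6
  d = 4: μ(4) · d(296/4) = 0 · 4 = 0
  d = 8: μ(8) · d(296/8) = 0 · 2 = 0
  d = 37: μ(37) · d(296/37) = -1 · 4 = -4
  d = 74: μ(74) · d(296/74) = 1 · 3 = 3
  d = 148: μ(148) · d(296/148) = 0 · 2 = 0
  d = 296: μ(296) · d(296/296) = 0 · 1 = 0
Summing: (μ * d)(296) = 8 + -6 + 0 + 0 + -4 + 3 + 0 + 0 = 1.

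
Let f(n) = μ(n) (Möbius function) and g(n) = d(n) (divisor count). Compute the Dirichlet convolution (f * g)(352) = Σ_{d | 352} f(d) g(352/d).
(μ * d)(352) = 1

Divisors of 352: [1, 2, 4, 8, 11, 16, 22, 32, 44, 88, 176, 352]. For each d | 352:
  d = 1: μ(1) · d(352/1) = 1 · 12 = 12
  d = 2: μ(2) · d(352/2) = -1 · 10 = -10
  d = 4: μ(4) · d(352/4) = 0 · 8 = 0
  d = 8: μ(8) · d(352/8) = 0 · 6 = 0
  d = 11: μ(11) · d(352/11) = -1 · 6 = -6
  d = 16: μ(16) · d(352/16) = 0 · 4 = 0
  d = 22: μ(22) · d(352/22) = 1 · 5 = 5
  d = 32: μ(32) · d(352/32) = 0 · 2 = 0
  d = 44: μ(44) · d(352/44) = 0 · 4 = 0
  d = 88: μ(88) · d(352/88) = 0 · 3 = 0
  d = 176: μ(176) · d(352/176) = 0 · 2 = 0
  d = 352: μ(352) · d(352/352) = 0 · 1 = 0
Summing: (μ * d)(352) = 12 + -10 + 0 + 0 + -6 + 0 + 5 + 0 + 0 + 0 + 0 + 0 = 1.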